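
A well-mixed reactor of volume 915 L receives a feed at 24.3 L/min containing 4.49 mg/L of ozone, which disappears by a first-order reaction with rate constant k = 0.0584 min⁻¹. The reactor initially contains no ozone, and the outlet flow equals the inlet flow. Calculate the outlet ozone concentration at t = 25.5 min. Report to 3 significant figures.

1.24 mg/L

Species balance: V dC/dt = Q C_in − Q C − k V C.
dC/dt = (Q/V) C_in − (Q/V + k) C; effective rate a = Q/V + k = 0.026557 + 0.0584 = 0.084957 min⁻¹.
C_ss = Q C_in/(Q + kV) = 1.4036 mg/L; C(t) = C_ss + (C₀ − C_ss) e^(−a t).
C(25.5) = 1.4036 + (-1.4036)·e^(−0.084957·25.5) = 1.4036 + (-1.4036)·0.11459 = 1.2427 mg/L.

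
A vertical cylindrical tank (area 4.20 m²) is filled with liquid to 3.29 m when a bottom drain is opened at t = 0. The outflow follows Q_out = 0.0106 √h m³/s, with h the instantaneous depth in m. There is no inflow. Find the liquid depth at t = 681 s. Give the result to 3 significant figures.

0.911 m

A dh/dt = −Q_out = −0.0106 √h.
Separate and integrate: 2(√h − √h₀) = −(0.0106/A) t.
√h = √3.29 − 0.0106·681/(2·4.20) = 1.8138 − 0.85936 = 0.95448.
h = 0.95448² = 0.91103 m.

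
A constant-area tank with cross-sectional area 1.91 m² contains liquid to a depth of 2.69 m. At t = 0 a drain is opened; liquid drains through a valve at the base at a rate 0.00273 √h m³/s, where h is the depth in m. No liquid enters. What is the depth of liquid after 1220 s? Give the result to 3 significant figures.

0.590 m

A dh/dt = −Q_out = −0.00273 √h.
∫ h^(−1/2) dh = −(0.00273/A) ∫ dt, giving 2√h = 2√h₀ − (0.00273/A) t.
√h = √2.69 − 0.00273·1220/(2·1.91) = 1.6401 − 0.87188 = 0.76824.
h = 0.76824² = 0.59019 m.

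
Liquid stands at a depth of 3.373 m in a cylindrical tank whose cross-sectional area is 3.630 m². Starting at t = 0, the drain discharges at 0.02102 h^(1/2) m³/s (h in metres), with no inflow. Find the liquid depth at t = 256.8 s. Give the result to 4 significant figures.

A dh/dt = −Q_out = −0.02102 √h.
Separate and integrate: 2(√h − √h₀) = −(0.02102/A) t.
√h = √3.373 − 0.02102·256.8/(2·3.630) = 1.83657 − 0.743517 = 1.09306.
h = 1.09306² = 1.19477 m.

1.195 m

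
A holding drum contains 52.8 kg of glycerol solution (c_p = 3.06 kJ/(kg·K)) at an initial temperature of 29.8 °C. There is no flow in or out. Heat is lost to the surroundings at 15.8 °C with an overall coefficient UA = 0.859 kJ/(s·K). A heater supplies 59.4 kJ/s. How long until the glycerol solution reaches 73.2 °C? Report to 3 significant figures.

291 s

Heat balance on the well-mixed liquid: M c_p dT/dt = −UA(T − T_amb) + Q̇.
τ = M c_p/UA = 188.09 s; T_ss = T_amb + Q̇/UA = 15.8 + 59.4/0.859 = 84.950 °C.
T(t) = T_ss + (T₀ − T_ss)e^(−t/τ); set T = 73.2:
t = −τ ln[(T − T_ss)/(T₀ − T_ss)] = −188.09 · ln(0.21306) = 290.82 s.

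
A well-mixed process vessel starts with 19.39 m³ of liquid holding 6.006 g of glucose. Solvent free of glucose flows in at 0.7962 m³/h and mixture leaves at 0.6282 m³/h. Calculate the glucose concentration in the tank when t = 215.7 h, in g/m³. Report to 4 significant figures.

Let m(t) be the amount of glucose. Volume: V(t) = V₀ + (Q_in − Q_out) t = 19.39 + 0.168000 t; V(215.7) = 55.6276 m³.
Species balance (pure solvent in): dm/dt = −Q_out · m/V(t).
dm/m = −Q_out dt/(V₀ + 0.168000 t); integrating gives ln(m/m₀) = −(Q_out/(Q_in−Q_out)) ln(V/V₀).
m = m₀ (V₀/V)^(Q_out/(Q_in−Q_out)) = 6.006 × (19.39/55.6276)^(3.73929) = 0.116699 g.
C = m/V = 0.116699/55.6276 = 0.00209786 g/m³.

0.002098 g/m³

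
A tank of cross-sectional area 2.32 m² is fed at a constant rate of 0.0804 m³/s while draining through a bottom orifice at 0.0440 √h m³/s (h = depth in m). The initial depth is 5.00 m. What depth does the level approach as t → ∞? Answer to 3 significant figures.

Accumulation of liquid (constant cross-section A): A dh/dt = Q_in − 0.0440 √h. At steady state dh/dt = 0:
Q_in = 0.0440 √h_ss ⇒ √h_ss = 0.0804/0.0440 = 1.8273.
h_ss = 1.8273² = 3.3389 m. (Since h₀ = 5.00 m > h_ss, the level will fall toward this value.)

3.34 m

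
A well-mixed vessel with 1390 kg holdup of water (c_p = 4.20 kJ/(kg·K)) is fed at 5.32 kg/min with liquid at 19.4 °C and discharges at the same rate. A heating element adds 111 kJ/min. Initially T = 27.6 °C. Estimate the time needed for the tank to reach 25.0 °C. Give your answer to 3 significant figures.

426 min

First-law balance (no shaft work): M c_p dT/dt = ṁ c_p (T_in − T) + 111.
τ = M/ṁ = 261.28 min; T_ss = T_in + Q̇/(ṁ c_p) = 24.368 °C.
T(t) = T_ss + (T₀ − T_ss) e^(−t/τ). Set T = 25.0:
e^(−t/τ) = (25.0 − 24.368)/(27.6 − 24.368) = 0.19560
t = −261.28 · ln(0.19560) = 426.32 min.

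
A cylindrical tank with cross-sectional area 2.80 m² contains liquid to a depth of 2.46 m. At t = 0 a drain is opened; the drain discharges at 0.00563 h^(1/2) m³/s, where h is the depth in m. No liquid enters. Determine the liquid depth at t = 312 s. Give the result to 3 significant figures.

Volume balance on the tank: A dh/dt = −0.00563 √h.
∫ h^(−1/2) dh = −(0.00563/A) ∫ dt, giving 2√h = 2√h₀ − (0.00563/A) t.
√h = √2.46 − 0.00563·312/(2·2.80) = 1.5684 − 0.31367 = 1.2548.
h = 1.2548² = 1.5744 m.

1.57 m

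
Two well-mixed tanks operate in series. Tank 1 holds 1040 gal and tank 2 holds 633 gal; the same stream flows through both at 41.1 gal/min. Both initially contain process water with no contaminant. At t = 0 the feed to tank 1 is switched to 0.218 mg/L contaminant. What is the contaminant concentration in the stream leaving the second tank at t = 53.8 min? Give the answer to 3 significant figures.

Time constants: τᵢ = Vᵢ/Q for each well-mixed tank.
τ₁ = 1040/41.1 = 25.304 min; τ₂ = 633/41.1 = 15.401 min.
Tank 1: C₁ = C_in(1 − e^(−t/τ₁)). Tank 2 (τ₁ ≠ τ₂): C₂ = C_in[1 − (τ₁ e^(−t/τ₁) − τ₂ e^(−t/τ₂))/(τ₁ − τ₂)].
At t = 53.8: e^(−t/τ₁) = 0.11930, e^(−t/τ₂) = 0.030404.
C₂ = 0.218·[1 − (25.304·0.11930 − 15.401·0.030404)/(9.9027)] = 0.218·0.74245 = 0.16185 mg/L.

0.162 mg/L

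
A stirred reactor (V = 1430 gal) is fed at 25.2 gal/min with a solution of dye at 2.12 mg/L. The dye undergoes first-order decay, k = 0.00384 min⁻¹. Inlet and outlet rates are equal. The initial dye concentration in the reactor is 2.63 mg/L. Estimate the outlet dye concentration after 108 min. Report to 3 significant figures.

1.83 mg/L

Species balance: V dC/dt = Q C_in − Q C − k V C.
This is linear with rate a = Q/V + k = 0.021462 min⁻¹.
C_ss = Q C_in/(Q + kV) = 1.7407 mg/L; C(t) = C_ss + (C₀ − C_ss) e^(−a t).
C(108) = 1.7407 + (0.88931)·e^(−0.021462·108) = 1.7407 + (0.88931)·0.098477 = 1.8283 mg/L.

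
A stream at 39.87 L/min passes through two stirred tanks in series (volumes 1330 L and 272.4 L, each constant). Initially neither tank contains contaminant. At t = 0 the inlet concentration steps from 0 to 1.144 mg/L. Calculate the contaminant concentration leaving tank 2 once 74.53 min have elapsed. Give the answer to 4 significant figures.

Each tank obeys Vᵢ dCᵢ/dt = Q(Cᵢ₋₁ − Cᵢ), so τᵢ = Vᵢ/Q.
τ₁ = 1330/39.87 = 33.3584 min; τ₂ = 272.4/39.87 = 6.83220 min.
Tank 1: C₁ = C_in(1 − e^(−t/τ₁)). Tank 2 (τ₁ ≠ τ₂): C₂ = C_in[1 − (τ₁ e^(−t/τ₁) − τ₂ e^(−t/τ₂))/(τ₁ − τ₂)].
At t = 74.53: e^(−t/τ₁) = 0.107076, e^(−t/τ₂) = 1.82996e-05.
C₂ = 1.144·[1 − (33.3584·0.107076 − 6.83220·1.82996e-05)/(26.5262)] = 1.144·0.865350 = 0.989961 mg/L.

0.9900 mg/L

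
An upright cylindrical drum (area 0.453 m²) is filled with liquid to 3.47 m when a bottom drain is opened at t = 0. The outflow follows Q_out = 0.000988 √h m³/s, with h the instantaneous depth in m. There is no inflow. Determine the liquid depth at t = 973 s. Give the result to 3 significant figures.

0.643 m

Volume balance on the tank: A dh/dt = −0.000988 √h.
∫ h^(−1/2) dh = −(0.000988/A) ∫ dt, giving 2√h = 2√h₀ − (0.000988/A) t.
√h = √3.47 − 0.000988·973/(2·0.453) = 1.8628 − 1.0611 = 0.80173.
h = 0.80173² = 0.64277 m.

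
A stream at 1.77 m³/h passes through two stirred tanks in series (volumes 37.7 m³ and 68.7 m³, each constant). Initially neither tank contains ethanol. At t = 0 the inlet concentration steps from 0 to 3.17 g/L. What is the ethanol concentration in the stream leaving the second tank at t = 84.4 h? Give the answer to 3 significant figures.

2.44 g/L

Each tank obeys Vᵢ dCᵢ/dt = Q(Cᵢ₋₁ − Cᵢ), so τᵢ = Vᵢ/Q.
τ₁ = 37.7/1.77 = 21.299 h; τ₂ = 68.7/1.77 = 38.814 h.
Solving the cascade with C₁(0)=C₂(0)=0 gives C₂(t) = C_in[1 − (τ₁ e^(−t/τ₁) − τ₂ e^(−t/τ₂))/(τ₁ − τ₂)].
At t = 84.4: e^(−t/τ₁) = 0.019015, e^(−t/τ₂) = 0.11367.
C₂ = 3.17·[1 − (21.299·0.019015 − 38.814·0.11367)/(-17.514)] = 3.17·0.77123 = 2.4448 g/L.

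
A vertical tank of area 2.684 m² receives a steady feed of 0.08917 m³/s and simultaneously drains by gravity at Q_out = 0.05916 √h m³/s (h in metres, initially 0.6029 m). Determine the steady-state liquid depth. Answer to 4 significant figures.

2.272 m

Unsteady balance on liquid volume: A dh/dt = Q_in − 0.05916 √h. At steady state dh/dt = 0:
Q_in = 0.05916 √h_ss ⇒ √h_ss = 0.08917/0.05916 = 1.50727.
h_ss = 1.50727² = 2.27186 m. (Since h₀ = 0.6029 m < h_ss, the level will rise toward this value.)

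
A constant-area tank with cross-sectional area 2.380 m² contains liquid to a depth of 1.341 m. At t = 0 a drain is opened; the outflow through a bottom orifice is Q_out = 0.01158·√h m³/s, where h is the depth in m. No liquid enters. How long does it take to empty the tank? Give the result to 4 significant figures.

476.0 s

A dh/dt = −Q_out = −0.01158 √h.
Separate and integrate: 2(√h − √h₀) = −(0.01158/A) t.
Set h = 0: 2√h₀ = (0.01158/A) t_empty ⇒ t_empty = 2A√h₀/0.01158.
t_empty = 2·2.380·√1.341/0.01158 = 4.76000·1.15802/0.01158 = 476.006 s.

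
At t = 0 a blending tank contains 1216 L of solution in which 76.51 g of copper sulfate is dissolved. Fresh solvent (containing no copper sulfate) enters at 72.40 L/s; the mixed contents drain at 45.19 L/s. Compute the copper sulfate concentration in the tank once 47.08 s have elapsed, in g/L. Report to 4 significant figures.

Total volume: dV/dt = Q_in − Q_out = 27.2100 L/s, so V(t) = 1216 + 27.2100 t and V(47.08) = 2497.05 L.
Solute balance: dm/dt = 0 − Q_out C = −Q_out m/V(t).
Separate: dm/m = −Q_out dt/V(t) ⇒ ln(m/m₀) = −(Q_out/(Q_in−Q_out)) ln(V/V₀).
m = m₀ (V₀/V)^(Q_out/(Q_in−Q_out)) = 76.51 × (1216/2497.05)^(1.66079) = 23.1598 g.
C = m/V = 23.1598/2497.05 = 0.00927486 g/L.

0.009275 g/L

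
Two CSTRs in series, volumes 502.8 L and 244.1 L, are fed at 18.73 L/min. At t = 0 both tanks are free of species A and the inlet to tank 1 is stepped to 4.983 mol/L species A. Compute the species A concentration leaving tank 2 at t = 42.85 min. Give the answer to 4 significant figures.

3.196 mol/L

Each tank obeys Vᵢ dCᵢ/dt = Q(Cᵢ₋₁ − Cᵢ), so τᵢ = Vᵢ/Q.
τ₁ = 502.8/18.73 = 26.8446 min; τ₂ = 244.1/18.73 = 13.0326 min.
Solving the cascade with C₁(0)=C₂(0)=0 gives C₂(t) = C_in[1 − (τ₁ e^(−t/τ₁) − τ₂ e^(−t/τ₂))/(τ₁ − τ₂)].
At t = 42.85: e^(−t/τ₁) = 0.202661, e^(−t/τ₂) = 0.0373315.
C₂ = 4.983·[1 − (26.8446·0.202661 − 13.0326·0.0373315)/(13.8121)] = 4.983·0.641341 = 3.19580 mol/L.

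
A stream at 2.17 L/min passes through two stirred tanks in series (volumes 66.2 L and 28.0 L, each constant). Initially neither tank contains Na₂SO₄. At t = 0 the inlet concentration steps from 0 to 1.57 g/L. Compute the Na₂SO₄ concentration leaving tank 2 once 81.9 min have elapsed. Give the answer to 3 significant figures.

Species balance on tank i: dCᵢ/dt = (Cᵢ₋₁ − Cᵢ)/τᵢ with τᵢ = Vᵢ/Q.
τ₁ = 66.2/2.17 = 30.507 min; τ₂ = 28.0/2.17 = 12.903 min.
Solving the cascade with C₁(0)=C₂(0)=0 gives C₂(t) = C_in[1 − (τ₁ e^(−t/τ₁) − τ₂ e^(−t/τ₂))/(τ₁ − τ₂)].
At t = 81.9: e^(−t/τ₁) = 0.068246, e^(−t/τ₂) = 0.0017516.
C₂ = 1.57·[1 − (30.507·0.068246 − 12.903·0.0017516)/(17.604)] = 1.57·0.88301 = 1.3863 g/L.

1.39 g/L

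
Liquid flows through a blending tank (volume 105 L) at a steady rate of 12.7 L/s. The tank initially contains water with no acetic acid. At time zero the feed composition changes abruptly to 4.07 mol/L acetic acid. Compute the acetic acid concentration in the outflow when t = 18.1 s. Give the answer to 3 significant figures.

Mass balance on the solute (V constant): V dC/dt = Q(C_in − C).
So dC/dt = (C_in − C)/τ with τ = V/Q = 105/12.7 = 8.2677 s.
Integrating: C(t) = C_in + (C₀ − C_in) e^(−t/τ).
C(18.1) = 4.07 + (0 − 4.07)·e^(−18.1/8.2677) = 4.07 + (-4.0700)·0.11200 = 3.6142 mol/L.

3.61 mol/L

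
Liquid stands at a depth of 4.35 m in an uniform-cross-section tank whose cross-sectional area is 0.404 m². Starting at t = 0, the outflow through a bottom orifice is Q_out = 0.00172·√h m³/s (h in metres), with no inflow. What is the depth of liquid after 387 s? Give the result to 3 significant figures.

Unsteady balance on liquid volume: A dh/dt = −0.00172 √h.
∫ h^(−1/2) dh = −(0.00172/A) ∫ dt, giving 2√h = 2√h₀ − (0.00172/A) t.
√h = √4.35 − 0.00172·387/(2·0.404) = 2.0857 − 0.82381 = 1.2619.
h = 1.2619² = 1.5923 m.

1.59 m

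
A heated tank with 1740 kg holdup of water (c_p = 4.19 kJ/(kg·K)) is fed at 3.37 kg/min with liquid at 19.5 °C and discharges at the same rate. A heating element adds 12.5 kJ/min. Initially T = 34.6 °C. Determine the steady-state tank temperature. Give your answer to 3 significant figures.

20.4 °C

Energy balance: M c_p dT/dt = ṁ c_p (T_in − T) + 12.5.
At steady state dT/dt = 0 ⇒ T_ss = T_in + Q̇/(ṁ c_p) = 19.5 + 12.5/(3.37·4.19) = 20.385 °C.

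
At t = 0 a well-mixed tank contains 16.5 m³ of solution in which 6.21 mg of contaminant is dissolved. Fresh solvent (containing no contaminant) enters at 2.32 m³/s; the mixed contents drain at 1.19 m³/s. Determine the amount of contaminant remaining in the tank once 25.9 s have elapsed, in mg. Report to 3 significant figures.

Let m(t) be the amount of contaminant. Volume: V(t) = V₀ + (Q_in − Q_out) t = 16.5 + 1.1300 t; V(25.9) = 45.767 m³.
Species balance (pure solvent in): dm/dt = −Q_out · m/V(t).
dm/m = −Q_out dt/(V₀ + 1.1300 t); integrating gives ln(m/m₀) = −(Q_out/(Q_in−Q_out)) ln(V/V₀).
m = m₀ (V₀/V)^(Q_out/(Q_in−Q_out)) = 6.21 × (16.5/45.767)^(1.0531) = 2.1208 mg.

2.12 mg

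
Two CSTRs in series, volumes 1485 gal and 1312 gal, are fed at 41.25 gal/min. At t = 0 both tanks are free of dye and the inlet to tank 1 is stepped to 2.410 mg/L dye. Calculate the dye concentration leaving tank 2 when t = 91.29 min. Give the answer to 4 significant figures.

1.808 mg/L

Time constants: τᵢ = Vᵢ/Q for each well-mixed tank.
τ₁ = 1485/41.25 = 36.0000 min; τ₂ = 1312/41.25 = 31.8061 min.
Tank 1: C₁ = C_in(1 − e^(−t/τ₁)). Tank 2 (τ₁ ≠ τ₂): C₂ = C_in[1 − (τ₁ e^(−t/τ₁) − τ₂ e^(−t/τ₂))/(τ₁ − τ₂)].
At t = 91.29: e^(−t/τ₁) = 0.0791957, e^(−t/τ₂) = 0.0566872.
C₂ = 2.410·[1 − (36.0000·0.0791957 − 31.8061·0.0566872)/(4.19394)] = 2.410·0.750104 = 1.80775 mg/L.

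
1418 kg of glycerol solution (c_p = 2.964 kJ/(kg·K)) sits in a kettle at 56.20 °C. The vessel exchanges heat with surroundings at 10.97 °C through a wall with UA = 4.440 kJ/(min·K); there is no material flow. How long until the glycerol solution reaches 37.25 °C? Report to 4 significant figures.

514.0 min

Lumped-capacitance energy balance: M c_p dT/dt = UA(T_amb − T).
τ = M c_p/UA = 946.611 min; T_ss = T_amb = 10.9700 °C.
T(t) = T_ss + (T₀ − T_ss)e^(−t/τ); set T = 37.25:
t = −τ ln[(T − T_ss)/(T₀ − T_ss)] = −946.611 · ln(0.581030) = 513.965 min.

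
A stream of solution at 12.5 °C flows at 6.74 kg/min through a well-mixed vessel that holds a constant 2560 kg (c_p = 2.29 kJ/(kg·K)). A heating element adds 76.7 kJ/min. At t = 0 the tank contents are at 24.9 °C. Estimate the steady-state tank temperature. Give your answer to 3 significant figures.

M c_p dT/dt = ṁ c_p (T_in − T) + Q̇.
At steady state dT/dt = 0 ⇒ T_ss = T_in + Q̇/(ṁ c_p) = 12.5 + 76.7/(6.74·2.29) = 17.469 °C.

17.5 °C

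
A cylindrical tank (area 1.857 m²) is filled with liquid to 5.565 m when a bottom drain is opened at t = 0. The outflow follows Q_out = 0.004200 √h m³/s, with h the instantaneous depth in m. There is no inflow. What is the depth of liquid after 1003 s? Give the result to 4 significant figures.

Mass balance (ρ constant): A dh/dt = −0.004200 √h.
This is separable: 2 d(√h)/dt = −0.004200/A, so √h = √h₀ − (0.004200/(2A)) t.
√h = √5.565 − 0.004200·1003/(2·1.857) = 2.35903 − 1.13425 = 1.22478.
h = 1.22478² = 1.50008 m.

1.500 m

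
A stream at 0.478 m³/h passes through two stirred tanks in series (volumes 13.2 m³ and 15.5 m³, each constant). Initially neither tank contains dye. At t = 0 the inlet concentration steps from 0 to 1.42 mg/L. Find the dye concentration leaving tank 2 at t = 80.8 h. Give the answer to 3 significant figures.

1.06 mg/L

Species balance on tank i: dCᵢ/dt = (Cᵢ₋₁ − Cᵢ)/τᵢ with τᵢ = Vᵢ/Q.
τ₁ = 13.2/0.478 = 27.615 h; τ₂ = 15.5/0.478 = 32.427 h.
Solving the cascade with C₁(0)=C₂(0)=0 gives C₂(t) = C_in[1 − (τ₁ e^(−t/τ₁) − τ₂ e^(−t/τ₂))/(τ₁ − τ₂)].
At t = 80.8: e^(−t/τ₁) = 0.053614, e^(−t/τ₂) = 0.082764.
C₂ = 1.42·[1 − (27.615·0.053614 − 32.427·0.082764)/(-4.8117)] = 1.42·0.74995 = 1.0649 mg/L.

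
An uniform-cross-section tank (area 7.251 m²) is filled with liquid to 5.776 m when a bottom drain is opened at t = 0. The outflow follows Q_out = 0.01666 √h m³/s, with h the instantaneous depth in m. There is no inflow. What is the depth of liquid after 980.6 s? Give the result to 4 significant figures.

With no inflow, A dh/dt = −0.01666 √h.
∫ h^(−1/2) dh = −(0.01666/A) ∫ dt, giving 2√h = 2√h₀ − (0.01666/A) t.
√h = √5.776 − 0.01666·980.6/(2·7.251) = 2.40333 − 1.12652 = 1.27681.
h = 1.27681² = 1.63025 m.

1.630 m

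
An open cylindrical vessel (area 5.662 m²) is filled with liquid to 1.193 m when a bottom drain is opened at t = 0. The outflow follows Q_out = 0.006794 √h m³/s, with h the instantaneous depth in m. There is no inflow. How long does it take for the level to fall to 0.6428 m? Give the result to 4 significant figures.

A dh/dt = −Q_out = −0.006794 √h.
∫ h^(−1/2) dh = −(0.006794/A) ∫ dt, giving 2√h = 2√h₀ − (0.006794/A) t.
t = 2A(√h₀ − √h)/0.006794 = 2·5.662·(√1.193 − √0.6428)/0.006794
  = 11.3240 × (1.09225 − 0.801748) / 0.006794 = 484.191 s.

484.2 s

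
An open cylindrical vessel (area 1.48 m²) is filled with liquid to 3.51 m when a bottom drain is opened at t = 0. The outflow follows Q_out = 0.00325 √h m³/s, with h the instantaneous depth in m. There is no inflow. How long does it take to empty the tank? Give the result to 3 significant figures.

Unsteady balance on liquid volume: A dh/dt = −0.00325 √h.
This is separable: 2 d(√h)/dt = −0.00325/A, so √h = √h₀ − (0.00325/(2A)) t.
Set h = 0: 2√h₀ = (0.00325/A) t_empty ⇒ t_empty = 2A√h₀/0.00325.
t_empty = 2·1.48·√3.51/0.00325 = 2.9600·1.8735/0.00325 = 1706.3 s.

1710 s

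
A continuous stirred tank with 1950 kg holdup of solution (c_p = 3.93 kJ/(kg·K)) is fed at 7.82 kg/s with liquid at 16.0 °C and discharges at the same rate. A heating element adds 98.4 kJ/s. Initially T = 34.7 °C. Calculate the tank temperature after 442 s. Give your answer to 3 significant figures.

21.8 °C

M c_p dT/dt = ṁ c_p (T_in − T) + Q̇.
τ = M/ṁ = 249.36 s; T_ss = T_in + Q̇/(ṁ c_p) = 16.0 + 98.4/(7.82·3.93) = 19.202 °C.
T approaches T_ss exponentially: T(t) = T_ss + (T₀ − T_ss) e^(−t/τ).
T(442) = 19.202 + (15.498)·e^(−442/249.36) = 19.202 + (15.498)·0.16990 = 21.835 °C.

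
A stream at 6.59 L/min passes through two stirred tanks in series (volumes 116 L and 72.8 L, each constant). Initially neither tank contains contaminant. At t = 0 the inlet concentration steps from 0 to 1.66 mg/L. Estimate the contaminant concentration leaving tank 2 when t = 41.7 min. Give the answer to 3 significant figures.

Species balance on tank i: dCᵢ/dt = (Cᵢ₋₁ − Cᵢ)/τᵢ with τᵢ = Vᵢ/Q.
τ₁ = 116/6.59 = 17.602 min; τ₂ = 72.8/6.59 = 11.047 min.
Tank 1: C₁ = C_in(1 − e^(−t/τ₁)). Tank 2 (τ₁ ≠ τ₂): C₂ = C_in[1 − (τ₁ e^(−t/τ₁) − τ₂ e^(−t/τ₂))/(τ₁ − τ₂)].
At t = 41.7: e^(−t/τ₁) = 0.093575, e^(−t/τ₂) = 0.022942.
C₂ = 1.66·[1 − (17.602·0.093575 − 11.047·0.022942)/(6.5554)] = 1.66·0.78740 = 1.3071 mg/L.

1.31 mg/L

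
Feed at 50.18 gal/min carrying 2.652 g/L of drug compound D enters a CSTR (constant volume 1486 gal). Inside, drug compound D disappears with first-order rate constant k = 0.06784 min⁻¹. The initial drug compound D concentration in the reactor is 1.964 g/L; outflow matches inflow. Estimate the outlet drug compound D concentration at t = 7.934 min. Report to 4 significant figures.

1.365 g/L

Species balance: V dC/dt = Q C_in − Q C − k V C.
This is linear with rate a = Q/V + k = 0.101609 min⁻¹.
C_ss = Q C_in/(Q + kV) = 0.881364 g/L; C(t) = C_ss + (C₀ − C_ss) e^(−a t).
C(7.934) = 0.881364 + (1.08264)·e^(−0.101609·7.934) = 0.881364 + (1.08264)·0.446569 = 1.36484 g/L.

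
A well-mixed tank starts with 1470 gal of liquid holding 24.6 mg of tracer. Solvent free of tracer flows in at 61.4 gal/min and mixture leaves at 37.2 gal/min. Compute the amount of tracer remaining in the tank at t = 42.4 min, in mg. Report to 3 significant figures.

10.9 mg

Total volume: dV/dt = Q_in − Q_out = 24.200 gal/min, so V(t) = 1470 + 24.200 t and V(42.4) = 2496.1 gal.
Solute balance: dm/dt = 0 − Q_out C = −Q_out m/V(t).
Separate: dm/m = −Q_out dt/V(t) ⇒ ln(m/m₀) = −(Q_out/(Q_in−Q_out)) ln(V/V₀).
m = m₀ (V₀/V)^(Q_out/(Q_in−Q_out)) = 24.6 × (1470/2496.1)^(1.5372) = 10.901 mg.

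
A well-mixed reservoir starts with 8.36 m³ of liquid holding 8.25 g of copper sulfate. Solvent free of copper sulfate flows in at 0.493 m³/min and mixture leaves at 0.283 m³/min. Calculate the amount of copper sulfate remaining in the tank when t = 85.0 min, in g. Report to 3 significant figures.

Let m(t) be the amount of copper sulfate. Volume: V(t) = V₀ + (Q_in − Q_out) t = 8.36 + 0.21000 t; V(85.0) = 26.210 m³.
Solute balance: dm/dt = 0 − Q_out C = −Q_out m/V(t).
dm/m = −Q_out dt/(V₀ + 0.21000 t); integrating gives ln(m/m₀) = −(Q_out/(Q_in−Q_out)) ln(V/V₀).
m = m₀ (V₀/V)^(Q_out/(Q_in−Q_out)) = 8.25 × (8.36/26.210)^(1.3476) = 1.7688 g.

1.77 g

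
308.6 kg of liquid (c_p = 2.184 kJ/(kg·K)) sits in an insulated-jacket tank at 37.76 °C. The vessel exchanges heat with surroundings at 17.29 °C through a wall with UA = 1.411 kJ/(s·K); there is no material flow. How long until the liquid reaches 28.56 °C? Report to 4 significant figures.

285.1 s

Energy balance: M c_p dT/dt = −UA(T − T_amb).
τ = M c_p/UA = 477.663 s; T_ss = T_amb = 17.2900 °C.
T(t) = T_ss + (T₀ − T_ss)e^(−t/τ); set T = 28.56:
t = −τ ln[(T − T_ss)/(T₀ − T_ss)] = −477.663 · ln(0.550562) = 285.077 s.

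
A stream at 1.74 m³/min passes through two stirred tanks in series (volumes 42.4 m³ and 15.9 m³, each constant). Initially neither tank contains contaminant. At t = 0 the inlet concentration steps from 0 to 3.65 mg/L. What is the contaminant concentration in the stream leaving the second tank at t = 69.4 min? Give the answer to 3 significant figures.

Species balance on tank i: dCᵢ/dt = (Cᵢ₋₁ − Cᵢ)/τᵢ with τᵢ = Vᵢ/Q.
τ₁ = 42.4/1.74 = 24.368 min; τ₂ = 15.9/1.74 = 9.1379 min.
Solving the cascade with C₁(0)=C₂(0)=0 gives C₂(t) = C_in[1 − (τ₁ e^(−t/τ₁) − τ₂ e^(−t/τ₂))/(τ₁ − τ₂)].
At t = 69.4: e^(−t/τ₁) = 0.057959, e^(−t/τ₂) = 0.00050310.
C₂ = 3.65·[1 − (24.368·0.057959 − 9.1379·0.00050310)/(15.230)] = 3.65·0.90757 = 3.3126 mg/L.

3.31 mg/L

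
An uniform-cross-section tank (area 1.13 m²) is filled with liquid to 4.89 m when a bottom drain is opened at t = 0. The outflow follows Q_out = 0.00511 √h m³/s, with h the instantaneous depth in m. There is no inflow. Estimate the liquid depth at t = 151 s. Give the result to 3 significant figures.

Accumulation of liquid (constant cross-section A): A dh/dt = −0.00511 √h.
This is separable: 2 d(√h)/dt = −0.00511/A, so √h = √h₀ − (0.00511/(2A)) t.
√h = √4.89 − 0.00511·151/(2·1.13) = 2.2113 − 0.34142 = 1.8699.
h = 1.8699² = 3.4966 m.

3.50 m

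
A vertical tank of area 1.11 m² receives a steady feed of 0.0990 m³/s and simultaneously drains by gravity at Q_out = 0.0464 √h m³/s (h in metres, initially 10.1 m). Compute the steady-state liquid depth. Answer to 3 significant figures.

A dh/dt = Q_in − 0.0464 √h. Steady state requires inflow = outflow:
Q_in = 0.0464 √h_ss ⇒ √h_ss = 0.0990/0.0464 = 2.1336.
h_ss = 2.1336² = 4.5523 m. (Since h₀ = 10.1 m > h_ss, the level will fall toward this value.)

4.55 m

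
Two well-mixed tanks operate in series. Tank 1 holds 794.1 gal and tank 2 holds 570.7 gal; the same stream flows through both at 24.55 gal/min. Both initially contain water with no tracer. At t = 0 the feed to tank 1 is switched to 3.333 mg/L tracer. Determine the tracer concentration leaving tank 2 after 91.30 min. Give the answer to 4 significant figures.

Species balance on tank i: dCᵢ/dt = (Cᵢ₋₁ − Cᵢ)/τᵢ with τᵢ = Vᵢ/Q.
τ₁ = 794.1/24.55 = 32.3462 min; τ₂ = 570.7/24.55 = 23.2464 min.
Tank 1: C₁ = C_in(1 − e^(−t/τ₁)). Tank 2 (τ₁ ≠ τ₂): C₂ = C_in[1 − (τ₁ e^(−t/τ₁) − τ₂ e^(−t/τ₂))/(τ₁ − τ₂)].
At t = 91.30: e^(−t/τ₁) = 0.0594520, e^(−t/τ₂) = 0.0196932.
C₂ = 3.333·[1 − (32.3462·0.0594520 − 23.2464·0.0196932)/(9.09980)] = 3.333·0.838980 = 2.79632 mg/L.

2.796 mg/L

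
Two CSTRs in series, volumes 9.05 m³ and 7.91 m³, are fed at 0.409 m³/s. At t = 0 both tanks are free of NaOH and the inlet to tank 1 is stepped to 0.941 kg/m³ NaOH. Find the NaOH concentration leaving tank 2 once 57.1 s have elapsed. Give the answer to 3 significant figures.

0.716 kg/m³

Each tank obeys Vᵢ dCᵢ/dt = Q(Cᵢ₋₁ − Cᵢ), so τᵢ = Vᵢ/Q.
τ₁ = 9.05/0.409 = 22.127 s; τ₂ = 7.91/0.409 = 19.340 s.
Tank 1: C₁ = C_in(1 − e^(−t/τ₁)). Tank 2 (τ₁ ≠ τ₂): C₂ = C_in[1 − (τ₁ e^(−t/τ₁) − τ₂ e^(−t/τ₂))/(τ₁ − τ₂)].
At t = 57.1: e^(−t/τ₁) = 0.075733, e^(−t/τ₂) = 0.052211.
C₂ = 0.941·[1 − (22.127·0.075733 − 19.340·0.052211)/(2.7873)] = 0.941·0.76106 = 0.71616 kg/m³.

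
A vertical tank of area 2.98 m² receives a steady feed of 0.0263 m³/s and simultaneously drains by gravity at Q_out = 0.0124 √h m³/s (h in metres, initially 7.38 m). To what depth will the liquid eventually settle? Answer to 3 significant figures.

4.50 m

Level balance: A dh/dt = 0.0263 − 0.0124 √h. Setting dh/dt = 0:
Q_in = 0.0124 √h_ss ⇒ √h_ss = 0.0263/0.0124 = 2.1210.
h_ss = 2.1210² = 4.4985 m. (Since h₀ = 7.38 m > h_ss, the level will fall toward this value.)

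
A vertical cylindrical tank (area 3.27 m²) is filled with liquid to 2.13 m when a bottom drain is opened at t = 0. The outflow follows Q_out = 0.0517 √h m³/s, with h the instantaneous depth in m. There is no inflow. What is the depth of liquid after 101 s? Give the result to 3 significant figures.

Unsteady balance on liquid volume: A dh/dt = −0.0517 √h.
Separate and integrate: 2(√h − √h₀) = −(0.0517/A) t.
√h = √2.13 − 0.0517·101/(2·3.27) = 1.4595 − 0.79843 = 0.66103.
h = 0.66103² = 0.43696 m.

0.437 m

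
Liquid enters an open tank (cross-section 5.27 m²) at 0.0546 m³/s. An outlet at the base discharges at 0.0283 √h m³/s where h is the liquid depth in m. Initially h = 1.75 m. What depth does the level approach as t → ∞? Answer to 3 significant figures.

Unsteady balance on liquid volume: A dh/dt = Q_in − 0.0283 √h. At steady state dh/dt = 0:
Q_in = 0.0283 √h_ss ⇒ √h_ss = 0.0546/0.0283 = 1.9293.
h_ss = 1.9293² = 3.7223 m. (Since h₀ = 1.75 m < h_ss, the level will rise toward this value.)

3.72 m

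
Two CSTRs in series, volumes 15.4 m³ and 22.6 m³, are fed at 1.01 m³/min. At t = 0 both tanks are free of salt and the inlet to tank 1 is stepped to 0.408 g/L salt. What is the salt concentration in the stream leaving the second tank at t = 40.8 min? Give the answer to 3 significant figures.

Species balance on tank i: dCᵢ/dt = (Cᵢ₋₁ − Cᵢ)/τᵢ with τᵢ = Vᵢ/Q.
τ₁ = 15.4/1.01 = 15.248 min; τ₂ = 22.6/1.01 = 22.376 min.
Solving the cascade with C₁(0)=C₂(0)=0 gives C₂(t) = C_in[1 − (τ₁ e^(−t/τ₁) − τ₂ e^(−t/τ₂))/(τ₁ − τ₂)].
At t = 40.8: e^(−t/τ₁) = 0.068849, e^(−t/τ₂) = 0.16148.
C₂ = 0.408·[1 − (15.248·0.068849 − 22.376·0.16148)/(-7.1287)] = 0.408·0.64039 = 0.26128 g/L.

0.261 g/L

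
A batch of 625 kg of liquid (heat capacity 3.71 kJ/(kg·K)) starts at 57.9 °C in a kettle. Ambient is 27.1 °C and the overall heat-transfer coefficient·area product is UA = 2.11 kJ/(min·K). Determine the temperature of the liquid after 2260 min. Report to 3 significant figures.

31.0 °C

Energy balance: M c_p dT/dt = −UA(T − T_amb).
dT/dt = (T_ss − T)/τ with T_ss = T_amb = 27.100 °C, τ = M c_p/UA = 625·3.71/2.11 = 1098.9 min.
Integrating: T(t) = T_ss + (T₀ − T_ss) e^(−t/τ).
T(2260) = 27.100 + (30.800)·0.12790 = 31.039 °C.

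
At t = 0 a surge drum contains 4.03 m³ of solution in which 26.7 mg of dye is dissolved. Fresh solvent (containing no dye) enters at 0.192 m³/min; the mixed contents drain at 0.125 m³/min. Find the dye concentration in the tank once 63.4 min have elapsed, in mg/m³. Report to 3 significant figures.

0.842 mg/m³

Total volume: dV/dt = Q_in − Q_out = 0.067000 m³/min, so V(t) = 4.03 + 0.067000 t and V(63.4) = 8.2778 m³.
Species balance (pure solvent in): dm/dt = −Q_out · m/V(t).
Separate: dm/m = −Q_out dt/V(t) ⇒ ln(m/m₀) = −(Q_out/(Q_in−Q_out)) ln(V/V₀).
m = m₀ (V₀/V)^(Q_out/(Q_in−Q_out)) = 26.7 × (4.03/8.2778)^(1.8657) = 6.9708 mg.
C = m/V = 6.9708/8.2778 = 0.84211 mg/m³.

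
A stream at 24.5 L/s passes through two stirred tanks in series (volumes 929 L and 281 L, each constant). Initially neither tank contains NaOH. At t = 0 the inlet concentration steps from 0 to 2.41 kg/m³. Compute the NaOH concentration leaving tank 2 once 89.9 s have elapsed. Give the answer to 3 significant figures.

2.09 kg/m³

Species balance on tank i: dCᵢ/dt = (Cᵢ₋₁ − Cᵢ)/τᵢ with τᵢ = Vᵢ/Q.
τ₁ = 929/24.5 = 37.918 s; τ₂ = 281/24.5 = 11.469 s.
Solving the cascade with C₁(0)=C₂(0)=0 gives C₂(t) = C_in[1 − (τ₁ e^(−t/τ₁) − τ₂ e^(−t/τ₂))/(τ₁ − τ₂)].
At t = 89.9: e^(−t/τ₁) = 0.093398, e^(−t/τ₂) = 0.00039436.
C₂ = 2.41·[1 − (37.918·0.093398 − 11.469·0.00039436)/(26.449)] = 2.41·0.86627 = 2.0877 kg/m³.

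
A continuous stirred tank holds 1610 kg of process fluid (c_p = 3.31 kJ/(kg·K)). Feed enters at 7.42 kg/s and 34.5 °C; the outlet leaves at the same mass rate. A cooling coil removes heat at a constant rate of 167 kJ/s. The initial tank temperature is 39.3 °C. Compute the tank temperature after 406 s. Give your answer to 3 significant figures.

29.5 °C

First-law balance (no shaft work): M c_p dT/dt = ṁ c_p (T_in − T) − 167.
τ = M/ṁ = 216.98 s; T_ss = T_in − Q̇/(ṁ c_p) = 34.5 − 167/(7.42·3.31) = 27.700 °C.
Solution: T(t) = T_ss + (T₀ − T_ss) e^(−t/τ).
T(406) = 27.700 + (11.600)·e^(−406/216.98) = 27.700 + (11.600)·0.15395 = 29.486 °C.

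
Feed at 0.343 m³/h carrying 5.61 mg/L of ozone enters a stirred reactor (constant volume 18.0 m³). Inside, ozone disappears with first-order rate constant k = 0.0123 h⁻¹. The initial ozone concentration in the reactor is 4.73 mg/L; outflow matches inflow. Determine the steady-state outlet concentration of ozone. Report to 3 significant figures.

3.41 mg/L

Accumulation = in − out − consumed: V dC/dt = Q C_in − Q C − k V C.
Steady state (dC/dt = 0): C_ss = Q C_in/(Q + kV) = C_in/(1 + kV/Q).
C_ss = 0.343·5.61/(0.343 + 0.0123·18.0) = 1.9242/0.56440 = 3.4093 mg/L.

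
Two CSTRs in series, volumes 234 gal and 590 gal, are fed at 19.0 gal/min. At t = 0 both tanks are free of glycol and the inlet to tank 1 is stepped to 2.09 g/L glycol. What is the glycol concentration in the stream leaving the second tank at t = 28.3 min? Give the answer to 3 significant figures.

0.836 g/L

Species balance on tank i: dCᵢ/dt = (Cᵢ₋₁ − Cᵢ)/τᵢ with τᵢ = Vᵢ/Q.
τ₁ = 234/19.0 = 12.316 min; τ₂ = 590/19.0 = 31.053 min.
Solving the cascade with C₁(0)=C₂(0)=0 gives C₂(t) = C_in[1 − (τ₁ e^(−t/τ₁) − τ₂ e^(−t/τ₂))/(τ₁ − τ₂)].
At t = 28.3: e^(−t/τ₁) = 0.10047, e^(−t/τ₂) = 0.40198.
C₂ = 2.09·[1 − (12.316·0.10047 − 31.053·0.40198)/(-18.737)] = 2.09·0.39984 = 0.83567 g/L.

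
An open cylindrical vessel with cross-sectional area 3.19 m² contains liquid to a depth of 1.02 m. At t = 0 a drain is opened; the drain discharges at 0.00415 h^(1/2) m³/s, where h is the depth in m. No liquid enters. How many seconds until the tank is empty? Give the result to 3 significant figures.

1550 s

A dh/dt = −Q_out = −0.00415 √h.
This is separable: 2 d(√h)/dt = −0.00415/A, so √h = √h₀ − (0.00415/(2A)) t.
Set h = 0: 2√h₀ = (0.00415/A) t_empty ⇒ t_empty = 2A√h₀/0.00415.
t_empty = 2·3.19·√1.02/0.00415 = 6.3800·1.0100/0.00415 = 1552.6 s.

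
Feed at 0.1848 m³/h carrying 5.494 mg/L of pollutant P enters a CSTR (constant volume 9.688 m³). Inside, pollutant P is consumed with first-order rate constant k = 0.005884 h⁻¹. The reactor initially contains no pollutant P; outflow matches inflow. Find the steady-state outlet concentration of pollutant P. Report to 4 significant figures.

Species balance: V dC/dt = Q C_in − Q C − k V C.
Steady state (dC/dt = 0): C_ss = Q C_in/(Q + kV) = C_in/(1 + kV/Q).
C_ss = 0.1848·5.494/(0.1848 + 0.005884·9.688) = 1.01529/0.241804 = 4.19882 mg/L.

4.199 mg/L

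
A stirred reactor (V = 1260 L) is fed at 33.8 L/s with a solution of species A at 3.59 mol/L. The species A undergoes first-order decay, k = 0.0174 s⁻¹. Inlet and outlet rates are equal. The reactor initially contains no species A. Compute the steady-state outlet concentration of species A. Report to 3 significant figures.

2.18 mol/L

Accumulation = in − out − consumed: V dC/dt = Q C_in − Q C − k V C.
Steady state (dC/dt = 0): C_ss = Q C_in/(Q + kV) = C_in/(1 + kV/Q).
C_ss = 33.8·3.59/(33.8 + 0.0174·1260) = 121.34/55.724 = 2.1776 mol/L.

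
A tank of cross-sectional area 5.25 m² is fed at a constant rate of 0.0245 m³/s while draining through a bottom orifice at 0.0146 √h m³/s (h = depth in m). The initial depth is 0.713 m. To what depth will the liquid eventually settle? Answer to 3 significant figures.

Level balance: A dh/dt = 0.0245 − 0.0146 √h. Setting dh/dt = 0:
Q_in = 0.0146 √h_ss ⇒ √h_ss = 0.0245/0.0146 = 1.6781.
h_ss = 1.6781² = 2.8160 m. (Since h₀ = 0.713 m < h_ss, the level will rise toward this value.)

2.82 m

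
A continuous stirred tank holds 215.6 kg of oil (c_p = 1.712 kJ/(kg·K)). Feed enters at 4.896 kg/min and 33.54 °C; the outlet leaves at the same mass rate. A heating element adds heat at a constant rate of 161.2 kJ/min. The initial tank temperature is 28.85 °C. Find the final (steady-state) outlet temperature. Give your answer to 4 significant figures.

First-law balance (no shaft work): M c_p dT/dt = ṁ c_p (T_in − T) + 161.2.
At steady state dT/dt = 0 ⇒ T_ss = T_in + Q̇/(ṁ c_p) = 33.54 + 161.2/(4.896·1.712) = 52.7718 °C.

52.77 °C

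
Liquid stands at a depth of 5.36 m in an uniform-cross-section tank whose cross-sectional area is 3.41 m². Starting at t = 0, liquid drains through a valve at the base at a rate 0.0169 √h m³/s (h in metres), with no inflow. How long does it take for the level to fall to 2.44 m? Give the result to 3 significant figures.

304 s

With no inflow, A dh/dt = −0.0169 √h.
This is separable: 2 d(√h)/dt = −0.0169/A, so √h = √h₀ − (0.0169/(2A)) t.
t = 2A(√h₀ − √h)/0.0169 = 2·3.41·(√5.36 − √2.44)/0.0169
  = 6.8200 × (2.3152 − 1.5620) / 0.0169 = 303.92 s.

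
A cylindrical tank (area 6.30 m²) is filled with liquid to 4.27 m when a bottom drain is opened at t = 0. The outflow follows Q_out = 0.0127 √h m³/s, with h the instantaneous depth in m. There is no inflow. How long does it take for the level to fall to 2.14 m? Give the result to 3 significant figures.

599 s

A dh/dt = −Q_out = −0.0127 √h.
This is separable: 2 d(√h)/dt = −0.0127/A, so √h = √h₀ − (0.0127/(2A)) t.
t = 2A(√h₀ − √h)/0.0127 = 2·6.30·(√4.27 − √2.14)/0.0127
  = 12.600 × (2.0664 − 1.4629) / 0.0127 = 598.77 s.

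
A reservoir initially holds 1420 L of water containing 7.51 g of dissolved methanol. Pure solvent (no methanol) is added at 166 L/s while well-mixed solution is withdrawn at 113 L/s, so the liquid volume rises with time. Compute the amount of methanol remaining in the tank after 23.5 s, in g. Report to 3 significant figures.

Let m(t) be the amount of methanol. Volume: V(t) = V₀ + (Q_in − Q_out) t = 1420 + 53.000 t; V(23.5) = 2665.5 L.
Solute balance: dm/dt = 0 − Q_out C = −Q_out m/V(t).
Separate: dm/m = −Q_out dt/V(t) ⇒ ln(m/m₀) = −(Q_out/(Q_in−Q_out)) ln(V/V₀).
m = m₀ (V₀/V)^(Q_out/(Q_in−Q_out)) = 7.51 × (1420/2665.5)^(2.1321) = 1.9613 g.

1.96 g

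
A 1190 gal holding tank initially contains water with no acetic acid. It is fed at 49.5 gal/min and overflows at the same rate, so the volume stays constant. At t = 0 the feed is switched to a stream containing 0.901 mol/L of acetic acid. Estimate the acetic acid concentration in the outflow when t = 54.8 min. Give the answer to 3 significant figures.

0.809 mol/L

Transient balance on the dissolved component: V dC/dt = Q(C_in − C).
Rewrite as dC/dt + C/τ = C_in/τ, τ = V/Q = 24.040 min.
Solution: C(t) = C_in + (C₀ − C_in) e^(−t/τ).
C(54.8) = 0.901 + (0 − 0.901)·e^(−54.8/24.040) = 0.901 + (-0.90100)·0.10234 = 0.80880 mol/L.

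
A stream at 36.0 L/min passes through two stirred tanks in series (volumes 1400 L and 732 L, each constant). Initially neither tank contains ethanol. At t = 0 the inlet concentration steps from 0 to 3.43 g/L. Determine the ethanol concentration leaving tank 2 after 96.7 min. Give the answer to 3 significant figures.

2.86 g/L

Each tank obeys Vᵢ dCᵢ/dt = Q(Cᵢ₋₁ − Cᵢ), so τᵢ = Vᵢ/Q.
τ₁ = 1400/36.0 = 38.889 min; τ₂ = 732/36.0 = 20.333 min.
Tank 1: C₁ = C_in(1 − e^(−t/τ₁)). Tank 2 (τ₁ ≠ τ₂): C₂ = C_in[1 − (τ₁ e^(−t/τ₁) − τ₂ e^(−t/τ₂))/(τ₁ − τ₂)].
At t = 96.7: e^(−t/τ₁) = 0.083195, e^(−t/τ₂) = 0.0086022.
C₂ = 3.43·[1 − (38.889·0.083195 − 20.333·0.0086022)/(18.556)] = 3.43·0.83507 = 2.8643 g/L.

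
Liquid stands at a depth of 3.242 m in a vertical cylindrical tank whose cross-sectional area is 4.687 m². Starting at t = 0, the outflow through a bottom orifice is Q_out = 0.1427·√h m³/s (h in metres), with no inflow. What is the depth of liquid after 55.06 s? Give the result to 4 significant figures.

Volume balance on the tank: A dh/dt = −0.1427 √h.
∫ h^(−1/2) dh = −(0.1427/A) ∫ dt, giving 2√h = 2√h₀ − (0.1427/A) t.
√h = √3.242 − 0.1427·55.06/(2·4.687) = 1.80056 − 0.838176 = 0.962379.
h = 0.962379² = 0.926174 m.

0.9262 m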